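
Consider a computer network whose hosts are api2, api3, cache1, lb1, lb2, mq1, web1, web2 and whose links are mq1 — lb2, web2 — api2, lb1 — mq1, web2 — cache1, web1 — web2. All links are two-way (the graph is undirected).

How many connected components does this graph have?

3

From api2: component {api2, cache1, web1, web2}.
From api3: component {api3}.
From lb1: component {lb1, lb2, mq1}.
That's 3 components.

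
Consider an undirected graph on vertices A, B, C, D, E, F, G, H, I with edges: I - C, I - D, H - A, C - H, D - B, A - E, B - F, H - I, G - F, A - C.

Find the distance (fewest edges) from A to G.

Distance 0: A.
Distance 1: C, E, H.
Distance 2: I.
Distance 3: D.
Distance 4: B.
Distance 5: F.
Distance 6: G — contains G.

6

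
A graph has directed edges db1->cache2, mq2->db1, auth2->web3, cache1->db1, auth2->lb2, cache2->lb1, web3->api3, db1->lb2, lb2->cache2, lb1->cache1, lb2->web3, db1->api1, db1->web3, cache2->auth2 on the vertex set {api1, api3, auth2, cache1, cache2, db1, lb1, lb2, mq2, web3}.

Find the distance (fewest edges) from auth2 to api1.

6

Distance 0: auth2.
Distance 1: lb2, web3.
Distance 2: api3, cache2.
Distance 3: lb1.
Distance 4: cache1.
Distance 5: db1.
Distance 6: api1 — contains api1.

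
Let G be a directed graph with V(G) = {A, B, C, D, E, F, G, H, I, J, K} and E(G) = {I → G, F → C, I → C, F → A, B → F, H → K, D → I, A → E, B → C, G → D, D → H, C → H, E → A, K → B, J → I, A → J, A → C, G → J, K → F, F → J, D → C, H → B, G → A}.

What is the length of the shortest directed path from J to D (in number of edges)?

3

Distance 0: J.
Distance 1: I.
Distance 2: C, G.
Distance 3: A, D, H — contains D.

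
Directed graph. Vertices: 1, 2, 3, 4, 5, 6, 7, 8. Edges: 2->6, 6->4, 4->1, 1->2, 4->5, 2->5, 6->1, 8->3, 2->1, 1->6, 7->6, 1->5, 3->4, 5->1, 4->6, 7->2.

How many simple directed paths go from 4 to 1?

4→1
4→5→1
4→6→1

3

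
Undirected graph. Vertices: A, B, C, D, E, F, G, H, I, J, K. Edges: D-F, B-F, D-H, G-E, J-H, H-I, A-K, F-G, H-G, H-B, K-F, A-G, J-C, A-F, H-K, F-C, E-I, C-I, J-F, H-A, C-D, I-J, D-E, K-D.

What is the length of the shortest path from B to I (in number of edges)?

2

Distance 0: B.
Distance 1: F, H.
Distance 2: A, C, D, G, I, J, K — contains I.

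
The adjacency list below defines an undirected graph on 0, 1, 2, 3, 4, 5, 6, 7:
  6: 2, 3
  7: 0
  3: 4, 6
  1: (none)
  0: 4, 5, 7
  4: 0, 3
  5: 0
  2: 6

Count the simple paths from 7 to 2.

1

7–0–4–3–6–2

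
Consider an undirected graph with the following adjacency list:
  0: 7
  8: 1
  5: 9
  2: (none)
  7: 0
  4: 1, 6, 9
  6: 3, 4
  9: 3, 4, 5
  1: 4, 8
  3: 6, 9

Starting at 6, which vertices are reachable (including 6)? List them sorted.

1, 3, 4, 5, 6, 8, 9

Start at 6.
Its neighbours: 3, 4.
Then their neighbours: 1, 9.
Then next layer: 5, 8.
Nothing further is reachable.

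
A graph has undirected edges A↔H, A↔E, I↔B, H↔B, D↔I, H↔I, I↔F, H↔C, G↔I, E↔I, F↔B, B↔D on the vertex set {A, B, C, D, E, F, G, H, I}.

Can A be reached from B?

Yes

Explore from B.
Distance 1: reach D, F, H, I.
Distance 2: reach A, C, E, G.
Found A.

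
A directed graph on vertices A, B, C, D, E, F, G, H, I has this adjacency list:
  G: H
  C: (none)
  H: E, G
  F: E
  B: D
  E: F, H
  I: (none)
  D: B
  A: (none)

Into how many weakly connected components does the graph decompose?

5

From A: component {A}.
From B: component {B, D}.
From C: component {C}.
From E: component {E, F, G, H}.
From I: component {I}.
That's 5 components.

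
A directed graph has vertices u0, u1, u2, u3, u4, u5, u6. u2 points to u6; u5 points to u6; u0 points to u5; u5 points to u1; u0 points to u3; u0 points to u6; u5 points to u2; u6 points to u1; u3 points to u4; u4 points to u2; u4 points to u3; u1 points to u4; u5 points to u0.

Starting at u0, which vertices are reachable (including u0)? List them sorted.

Start at u0.
Its neighbours: u3, u5, u6.
Then their neighbours: u1, u2, u4.
Every vertex is now reached.

u0, u1, u2, u3, u4, u5, u6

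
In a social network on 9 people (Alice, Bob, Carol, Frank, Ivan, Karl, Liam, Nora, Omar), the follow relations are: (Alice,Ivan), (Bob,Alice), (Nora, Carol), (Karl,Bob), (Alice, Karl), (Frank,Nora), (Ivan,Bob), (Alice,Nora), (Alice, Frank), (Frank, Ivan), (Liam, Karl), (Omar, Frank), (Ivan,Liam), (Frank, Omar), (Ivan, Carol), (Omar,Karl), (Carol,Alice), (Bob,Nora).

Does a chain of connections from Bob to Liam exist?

Explore from Bob.
Distance 1: reach Alice, Nora.
Distance 2: reach Carol, Frank, Ivan, Karl.
Distance 3: reach Liam, Omar.
Found Liam.

Yes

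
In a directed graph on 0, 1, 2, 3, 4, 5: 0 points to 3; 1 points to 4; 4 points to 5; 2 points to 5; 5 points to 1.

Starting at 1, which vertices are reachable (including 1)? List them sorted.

Start at 1.
Its neighbours: 4.
Then their neighbours: 5.
Nothing further is reachable.

1, 4, 5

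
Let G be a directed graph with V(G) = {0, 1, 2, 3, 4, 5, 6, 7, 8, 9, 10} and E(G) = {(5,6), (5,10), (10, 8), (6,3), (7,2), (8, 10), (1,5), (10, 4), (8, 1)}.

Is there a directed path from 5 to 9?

No

Explore from 5.
Distance 1: reach 6, 10.
Distance 2: reach 3, 4, 8.
Distance 3: reach 1.
The search from 5 is exhausted; no directed path reaches 9.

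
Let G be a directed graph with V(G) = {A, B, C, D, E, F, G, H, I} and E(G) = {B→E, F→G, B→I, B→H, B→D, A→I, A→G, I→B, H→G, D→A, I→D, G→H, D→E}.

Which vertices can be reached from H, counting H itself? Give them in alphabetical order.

G, H

Start at H.
Its neighbours: G.
Nothing further is reachable.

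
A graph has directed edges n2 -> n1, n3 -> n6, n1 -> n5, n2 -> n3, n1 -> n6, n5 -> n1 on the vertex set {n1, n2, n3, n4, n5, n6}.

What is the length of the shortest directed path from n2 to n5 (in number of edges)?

2

Distance 0: n2.
Distance 1: n1, n3.
Distance 2: n5, n6 — contains n5.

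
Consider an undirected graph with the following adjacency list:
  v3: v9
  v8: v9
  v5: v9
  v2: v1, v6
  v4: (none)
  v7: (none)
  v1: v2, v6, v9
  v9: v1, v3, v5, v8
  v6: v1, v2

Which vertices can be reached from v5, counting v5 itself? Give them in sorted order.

v1, v2, v3, v5, v6, v8, v9

Start at v5.
Its neighbours: v9.
Then their neighbours: v1, v3, v8.
Then next layer: v2, v6.
Nothing further is reachable.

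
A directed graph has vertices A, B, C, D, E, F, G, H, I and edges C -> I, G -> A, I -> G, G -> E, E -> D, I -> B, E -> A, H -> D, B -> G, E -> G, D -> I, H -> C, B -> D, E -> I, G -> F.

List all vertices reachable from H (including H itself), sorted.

A, B, C, D, E, F, G, H, I

Start at H.
Its neighbours: C, D.
Then their neighbours: I.
Then next layer: B, G.
Then next layer: A, E, F.
Every vertex is now reached.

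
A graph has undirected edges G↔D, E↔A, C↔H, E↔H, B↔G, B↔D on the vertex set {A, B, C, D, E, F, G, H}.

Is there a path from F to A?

F has no edges, so nothing is reachable from it.

No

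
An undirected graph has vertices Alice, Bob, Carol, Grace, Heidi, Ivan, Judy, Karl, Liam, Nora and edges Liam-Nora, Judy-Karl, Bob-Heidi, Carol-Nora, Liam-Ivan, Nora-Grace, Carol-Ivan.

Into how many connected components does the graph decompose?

From Alice: component {Alice}.
From Bob: component {Bob, Heidi}.
From Carol: component {Carol, Grace, Ivan, Liam, Nora}.
From Judy: component {Judy, Karl}.
That's 4 components.

4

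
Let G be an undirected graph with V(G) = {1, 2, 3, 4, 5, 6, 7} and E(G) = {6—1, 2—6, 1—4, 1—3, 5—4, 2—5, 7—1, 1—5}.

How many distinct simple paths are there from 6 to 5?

6–1–4–5
6–1–5
6–2–5

3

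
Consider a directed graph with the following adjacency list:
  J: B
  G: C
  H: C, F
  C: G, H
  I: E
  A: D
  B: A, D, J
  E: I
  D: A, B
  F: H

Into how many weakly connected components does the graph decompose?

3

From A: component {A, B, D, J}.
From C: component {C, F, G, H}.
From E: component {E, I}.
That's 3 components.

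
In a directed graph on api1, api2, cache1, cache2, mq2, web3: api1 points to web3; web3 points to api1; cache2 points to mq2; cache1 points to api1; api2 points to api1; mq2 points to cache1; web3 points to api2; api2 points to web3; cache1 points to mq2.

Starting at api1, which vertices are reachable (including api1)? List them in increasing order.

Start at api1.
Its neighbours: web3.
Then their neighbours: api2.
Nothing further is reachable.

api1, api2, web3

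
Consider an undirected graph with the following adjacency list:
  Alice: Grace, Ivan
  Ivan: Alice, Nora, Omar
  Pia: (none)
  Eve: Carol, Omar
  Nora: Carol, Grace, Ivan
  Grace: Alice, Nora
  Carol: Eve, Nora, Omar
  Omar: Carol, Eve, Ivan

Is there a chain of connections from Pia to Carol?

Pia has no edges, so nothing is reachable from it.

No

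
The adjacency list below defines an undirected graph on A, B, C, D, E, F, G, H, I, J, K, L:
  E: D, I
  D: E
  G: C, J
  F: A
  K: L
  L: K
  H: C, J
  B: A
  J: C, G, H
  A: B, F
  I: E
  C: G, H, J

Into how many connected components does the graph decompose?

4

From A: component {A, B, F}.
From C: component {C, G, H, J}.
From D: component {D, E, I}.
From K: component {K, L}.
That's 4 components.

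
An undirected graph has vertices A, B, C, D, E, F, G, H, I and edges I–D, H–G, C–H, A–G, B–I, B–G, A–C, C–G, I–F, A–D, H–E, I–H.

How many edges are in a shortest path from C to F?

3

Distance 0: C.
Distance 1: A, G, H.
Distance 2: B, D, E, I.
Distance 3: F — contains F.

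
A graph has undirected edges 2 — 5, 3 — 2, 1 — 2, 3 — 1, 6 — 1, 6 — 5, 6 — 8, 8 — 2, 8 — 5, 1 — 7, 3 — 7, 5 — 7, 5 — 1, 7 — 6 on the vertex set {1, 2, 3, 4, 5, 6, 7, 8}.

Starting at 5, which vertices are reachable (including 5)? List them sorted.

1, 2, 3, 5, 6, 7, 8

Start at 5.
Its neighbours: 1, 2, 6, 7, 8.
Then their neighbours: 3.
Nothing further is reachable.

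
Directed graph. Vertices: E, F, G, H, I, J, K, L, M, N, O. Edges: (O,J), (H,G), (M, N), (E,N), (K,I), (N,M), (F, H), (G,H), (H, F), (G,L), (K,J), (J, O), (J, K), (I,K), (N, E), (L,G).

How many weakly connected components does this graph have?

From E: component {E, M, N}.
From F: component {F, G, H, L}.
From I: component {I, J, K, O}.
That's 3 components.

3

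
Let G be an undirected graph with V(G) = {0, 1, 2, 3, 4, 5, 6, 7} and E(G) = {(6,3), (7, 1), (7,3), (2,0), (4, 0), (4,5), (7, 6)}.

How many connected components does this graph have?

2

From 0: component {0, 2, 4, 5}.
From 1: component {1, 3, 6, 7}.
That's 2 components.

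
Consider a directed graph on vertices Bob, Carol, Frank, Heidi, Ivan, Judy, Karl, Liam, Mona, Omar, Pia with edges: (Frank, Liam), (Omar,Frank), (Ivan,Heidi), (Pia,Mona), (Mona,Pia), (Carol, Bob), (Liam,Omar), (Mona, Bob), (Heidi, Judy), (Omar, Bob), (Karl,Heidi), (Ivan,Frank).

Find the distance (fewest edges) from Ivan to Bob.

4

Distance 0: Ivan.
Distance 1: Frank, Heidi.
Distance 2: Judy, Liam.
Distance 3: Omar.
Distance 4: Bob — contains Bob.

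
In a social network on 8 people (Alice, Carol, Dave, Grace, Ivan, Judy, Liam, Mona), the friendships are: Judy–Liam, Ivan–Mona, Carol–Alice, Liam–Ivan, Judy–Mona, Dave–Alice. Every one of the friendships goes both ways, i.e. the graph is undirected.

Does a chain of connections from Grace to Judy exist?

No

Grace has no edges, so nothing is reachable from it.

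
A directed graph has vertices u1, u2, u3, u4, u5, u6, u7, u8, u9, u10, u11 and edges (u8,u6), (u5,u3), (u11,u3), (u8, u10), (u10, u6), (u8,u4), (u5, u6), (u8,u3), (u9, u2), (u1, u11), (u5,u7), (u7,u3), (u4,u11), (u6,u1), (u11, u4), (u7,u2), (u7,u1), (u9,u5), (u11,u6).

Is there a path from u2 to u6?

No

u2 has no outgoing edges, so nothing is reachable from it.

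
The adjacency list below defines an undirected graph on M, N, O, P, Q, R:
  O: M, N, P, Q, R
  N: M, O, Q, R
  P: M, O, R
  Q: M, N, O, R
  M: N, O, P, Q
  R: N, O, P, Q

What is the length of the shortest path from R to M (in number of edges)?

Distance 0: R.
Distance 1: N, O, P, Q.
Distance 2: M — contains M.

2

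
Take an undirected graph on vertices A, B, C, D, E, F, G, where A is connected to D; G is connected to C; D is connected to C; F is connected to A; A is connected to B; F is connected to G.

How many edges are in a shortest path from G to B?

3

Distance 0: G.
Distance 1: C, F.
Distance 2: A, D.
Distance 3: B — contains B.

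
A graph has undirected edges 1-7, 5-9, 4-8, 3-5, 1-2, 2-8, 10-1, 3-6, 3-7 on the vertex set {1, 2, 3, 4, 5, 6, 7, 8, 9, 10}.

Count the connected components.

1

From 1: component {1, 2, 3, 4, 5, 6, 7, 8, 9, 10}.
That's 1 component.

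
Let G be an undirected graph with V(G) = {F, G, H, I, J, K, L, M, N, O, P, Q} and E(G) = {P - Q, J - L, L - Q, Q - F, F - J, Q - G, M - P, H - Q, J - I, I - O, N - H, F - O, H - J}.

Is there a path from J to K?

Explore from J.
Distance 1: reach F, H, I, L.
Distance 2: reach N, O, Q.
Distance 3: reach G, P.
Distance 4: reach M.
The search is exhausted without reaching K; it lies in a different component.

No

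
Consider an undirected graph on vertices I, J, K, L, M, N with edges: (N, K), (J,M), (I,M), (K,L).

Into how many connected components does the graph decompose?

From I: component {I, J, M}.
From K: component {K, L, N}.
That's 2 components.

2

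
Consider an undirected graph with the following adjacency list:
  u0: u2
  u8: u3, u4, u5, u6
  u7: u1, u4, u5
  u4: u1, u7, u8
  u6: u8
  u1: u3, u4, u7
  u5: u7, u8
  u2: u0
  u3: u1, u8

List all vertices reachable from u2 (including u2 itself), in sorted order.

u0, u2

Start at u2.
Its neighbours: u0.
Nothing further is reachable.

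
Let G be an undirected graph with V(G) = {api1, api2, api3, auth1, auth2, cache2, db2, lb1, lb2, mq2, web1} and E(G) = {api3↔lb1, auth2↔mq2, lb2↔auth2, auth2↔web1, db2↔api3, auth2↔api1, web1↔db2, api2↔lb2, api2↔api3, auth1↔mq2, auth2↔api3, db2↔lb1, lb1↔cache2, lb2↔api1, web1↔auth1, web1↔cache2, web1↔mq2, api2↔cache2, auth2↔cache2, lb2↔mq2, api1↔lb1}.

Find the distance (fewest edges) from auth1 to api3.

3

Distance 0: auth1.
Distance 1: mq2, web1.
Distance 2: auth2, cache2, db2, lb2.
Distance 3: api1, api2, api3, lb1 — contains api3.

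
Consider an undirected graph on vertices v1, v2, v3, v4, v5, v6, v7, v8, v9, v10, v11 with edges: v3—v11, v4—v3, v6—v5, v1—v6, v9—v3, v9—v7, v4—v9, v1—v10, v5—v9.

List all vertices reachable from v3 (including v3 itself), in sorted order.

v1, v3, v4, v5, v6, v7, v9, v10, v11

Start at v3.
Its neighbours: v4, v9, v11.
Then their neighbours: v5, v7.
Then next layer: v6.
Then next layer: v1.
Then next layer: v10.
Nothing further is reachable.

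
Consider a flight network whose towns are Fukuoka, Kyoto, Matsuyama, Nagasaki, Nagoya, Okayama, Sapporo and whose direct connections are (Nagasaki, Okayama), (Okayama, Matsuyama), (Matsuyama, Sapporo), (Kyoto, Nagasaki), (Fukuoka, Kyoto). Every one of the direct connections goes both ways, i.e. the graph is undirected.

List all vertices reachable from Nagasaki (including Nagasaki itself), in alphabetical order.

Start at Nagasaki.
Its neighbours: Kyoto, Okayama.
Then their neighbours: Fukuoka, Matsuyama.
Then next layer: Sapporo.
Nothing further is reachable.

Fukuoka, Kyoto, Matsuyama, Nagasaki, Okayama, Sapporo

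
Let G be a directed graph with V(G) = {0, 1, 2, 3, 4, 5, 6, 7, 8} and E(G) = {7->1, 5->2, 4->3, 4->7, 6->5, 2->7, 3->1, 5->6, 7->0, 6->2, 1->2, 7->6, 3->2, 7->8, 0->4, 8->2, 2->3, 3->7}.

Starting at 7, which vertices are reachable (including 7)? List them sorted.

0, 1, 2, 3, 4, 5, 6, 7, 8

Start at 7.
Its neighbours: 0, 1, 6, 8.
Then their neighbours: 2, 4, 5.
Then next layer: 3.
Every vertex is now reached.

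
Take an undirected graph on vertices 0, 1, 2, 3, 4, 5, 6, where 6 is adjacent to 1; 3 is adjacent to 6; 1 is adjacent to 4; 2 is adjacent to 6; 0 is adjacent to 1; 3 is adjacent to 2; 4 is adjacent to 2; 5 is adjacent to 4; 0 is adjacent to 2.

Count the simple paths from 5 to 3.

7

5–4–1–0–2–3
5–4–1–0–2–6–3
5–4–1–6–2–3
5–4–1–6–3
5–4–2–0–1–6–3
5–4–2–3
5–4–2–6–3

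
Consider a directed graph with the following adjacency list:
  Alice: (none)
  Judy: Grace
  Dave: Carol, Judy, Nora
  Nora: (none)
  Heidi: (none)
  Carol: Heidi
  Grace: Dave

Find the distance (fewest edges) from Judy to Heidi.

4

Distance 0: Judy.
Distance 1: Grace.
Distance 2: Dave.
Distance 3: Carol, Nora.
Distance 4: Heidi — contains Heidi.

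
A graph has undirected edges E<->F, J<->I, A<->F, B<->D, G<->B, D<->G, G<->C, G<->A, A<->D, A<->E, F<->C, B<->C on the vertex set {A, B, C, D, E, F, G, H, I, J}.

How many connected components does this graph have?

From A: component {A, B, C, D, E, F, G}.
From H: component {H}.
From I: component {I, J}.
That's 3 components.

3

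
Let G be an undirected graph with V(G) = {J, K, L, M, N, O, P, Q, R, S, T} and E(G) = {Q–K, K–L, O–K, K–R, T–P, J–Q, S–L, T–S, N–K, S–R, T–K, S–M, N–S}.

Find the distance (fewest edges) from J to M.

Distance 0: J.
Distance 1: Q.
Distance 2: K.
Distance 3: L, N, O, R, T.
Distance 4: P, S.
Distance 5: M — contains M.

5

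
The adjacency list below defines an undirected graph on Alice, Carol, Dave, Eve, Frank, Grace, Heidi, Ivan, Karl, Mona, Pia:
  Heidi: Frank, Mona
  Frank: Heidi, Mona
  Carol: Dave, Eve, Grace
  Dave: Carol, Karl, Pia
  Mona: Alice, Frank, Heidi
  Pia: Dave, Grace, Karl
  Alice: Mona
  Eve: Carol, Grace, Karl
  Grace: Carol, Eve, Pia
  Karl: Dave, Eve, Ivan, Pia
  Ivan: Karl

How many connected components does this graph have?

2

From Alice: component {Alice, Frank, Heidi, Mona}.
From Carol: component {Carol, Dave, Eve, Grace, Ivan, Karl, Pia}.
That's 2 components.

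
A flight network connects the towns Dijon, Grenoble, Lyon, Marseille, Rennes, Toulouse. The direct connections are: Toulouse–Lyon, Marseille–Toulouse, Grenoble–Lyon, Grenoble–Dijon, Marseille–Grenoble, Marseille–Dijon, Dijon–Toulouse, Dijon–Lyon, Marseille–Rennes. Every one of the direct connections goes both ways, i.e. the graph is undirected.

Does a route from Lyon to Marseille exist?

Yes

Explore from Lyon.
Distance 1: reach Dijon, Grenoble, Toulouse.
Distance 2: reach Marseille.
Found Marseille.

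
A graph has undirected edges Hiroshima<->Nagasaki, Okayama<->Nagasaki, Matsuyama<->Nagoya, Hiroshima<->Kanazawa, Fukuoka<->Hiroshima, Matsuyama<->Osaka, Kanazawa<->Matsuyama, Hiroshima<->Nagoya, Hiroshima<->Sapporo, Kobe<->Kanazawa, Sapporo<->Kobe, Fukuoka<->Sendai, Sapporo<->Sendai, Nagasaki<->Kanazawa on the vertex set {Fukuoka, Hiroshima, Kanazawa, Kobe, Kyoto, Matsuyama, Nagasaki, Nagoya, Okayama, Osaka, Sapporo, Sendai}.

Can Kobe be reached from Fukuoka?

Yes

Explore from Fukuoka.
Distance 1: reach Hiroshima, Sendai.
Distance 2: reach Kanazawa, Nagasaki, Nagoya, Sapporo.
Distance 3: reach Kobe, Matsuyama, Okayama.
Found Kobe.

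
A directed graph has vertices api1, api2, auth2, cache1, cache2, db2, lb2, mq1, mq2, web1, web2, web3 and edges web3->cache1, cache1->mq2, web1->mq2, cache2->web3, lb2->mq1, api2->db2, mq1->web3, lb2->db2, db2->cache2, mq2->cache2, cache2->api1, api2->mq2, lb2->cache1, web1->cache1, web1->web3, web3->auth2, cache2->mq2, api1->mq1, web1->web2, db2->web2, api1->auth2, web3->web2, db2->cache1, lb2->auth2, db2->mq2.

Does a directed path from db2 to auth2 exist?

Explore from db2.
Distance 1: reach cache1, cache2, mq2, web2.
Distance 2: reach api1, web3.
Distance 3: reach auth2, mq1.
Found auth2.

Yes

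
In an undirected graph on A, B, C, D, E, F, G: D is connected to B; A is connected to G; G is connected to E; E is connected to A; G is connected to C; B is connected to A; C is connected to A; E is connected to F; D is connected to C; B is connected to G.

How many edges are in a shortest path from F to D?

Distance 0: F.
Distance 1: E.
Distance 2: A, G.
Distance 3: B, C.
Distance 4: D — contains D.

4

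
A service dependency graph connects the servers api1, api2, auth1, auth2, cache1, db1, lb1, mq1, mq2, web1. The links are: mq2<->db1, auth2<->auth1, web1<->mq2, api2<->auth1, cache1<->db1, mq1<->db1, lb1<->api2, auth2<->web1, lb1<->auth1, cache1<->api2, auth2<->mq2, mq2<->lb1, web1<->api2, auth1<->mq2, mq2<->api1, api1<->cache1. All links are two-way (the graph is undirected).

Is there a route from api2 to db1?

Explore from api2.
Distance 1: reach auth1, cache1, lb1, web1.
Distance 2: reach api1, auth2, db1, mq2.
Found db1.

Yes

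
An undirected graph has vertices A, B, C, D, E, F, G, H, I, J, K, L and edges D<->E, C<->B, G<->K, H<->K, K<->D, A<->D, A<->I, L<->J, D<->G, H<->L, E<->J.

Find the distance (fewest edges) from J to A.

Distance 0: J.
Distance 1: E, L.
Distance 2: D, H.
Distance 3: A, G, K — contains A.

3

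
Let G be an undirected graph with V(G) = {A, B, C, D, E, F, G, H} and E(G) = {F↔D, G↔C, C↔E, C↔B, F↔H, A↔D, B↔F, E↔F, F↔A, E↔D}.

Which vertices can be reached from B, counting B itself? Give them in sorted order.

A, B, C, D, E, F, G, H

Start at B.
Its neighbours: C, F.
Then their neighbours: A, D, E, G, H.
Every vertex is now reached.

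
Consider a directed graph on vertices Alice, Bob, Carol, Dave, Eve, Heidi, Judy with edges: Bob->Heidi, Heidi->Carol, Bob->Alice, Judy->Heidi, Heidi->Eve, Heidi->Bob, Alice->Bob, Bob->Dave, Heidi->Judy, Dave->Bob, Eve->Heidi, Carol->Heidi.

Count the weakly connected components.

1

From Alice: component {Alice, Bob, Carol, Dave, Eve, Heidi, Judy}.
That's 1 component.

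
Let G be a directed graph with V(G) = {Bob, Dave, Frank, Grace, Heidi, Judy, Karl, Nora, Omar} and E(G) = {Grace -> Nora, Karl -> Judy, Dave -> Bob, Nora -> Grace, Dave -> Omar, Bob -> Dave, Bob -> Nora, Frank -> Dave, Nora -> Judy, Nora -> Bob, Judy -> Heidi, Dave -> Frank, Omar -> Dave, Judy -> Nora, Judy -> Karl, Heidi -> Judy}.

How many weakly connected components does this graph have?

From Bob: component {Bob, Dave, Frank, Grace, Heidi, Judy, Karl, Nora, Omar}.
That's 1 component.

1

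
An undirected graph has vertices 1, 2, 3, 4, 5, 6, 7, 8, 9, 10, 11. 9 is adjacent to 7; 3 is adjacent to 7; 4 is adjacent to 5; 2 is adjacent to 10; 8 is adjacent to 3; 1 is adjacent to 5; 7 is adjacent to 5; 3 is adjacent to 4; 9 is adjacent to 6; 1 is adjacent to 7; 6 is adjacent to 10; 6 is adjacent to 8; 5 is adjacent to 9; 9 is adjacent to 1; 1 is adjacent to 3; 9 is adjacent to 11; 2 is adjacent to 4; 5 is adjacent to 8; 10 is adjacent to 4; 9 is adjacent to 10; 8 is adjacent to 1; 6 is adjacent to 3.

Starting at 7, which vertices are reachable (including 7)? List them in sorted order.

Start at 7.
Its neighbours: 1, 3, 5, 9.
Then their neighbours: 4, 6, 8, 10, 11.
Then next layer: 2.
Every vertex is now reached.

1, 2, 3, 4, 5, 6, 7, 8, 9, 10, 11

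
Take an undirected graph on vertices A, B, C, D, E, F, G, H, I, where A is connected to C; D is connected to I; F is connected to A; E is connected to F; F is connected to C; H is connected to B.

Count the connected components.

From A: component {A, C, E, F}.
From B: component {B, H}.
From D: component {D, I}.
From G: component {G}.
That's 4 components.

4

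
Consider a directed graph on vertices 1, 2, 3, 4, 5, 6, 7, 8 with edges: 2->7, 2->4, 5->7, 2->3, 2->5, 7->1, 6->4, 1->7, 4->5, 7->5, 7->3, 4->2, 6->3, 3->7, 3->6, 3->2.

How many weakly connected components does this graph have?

2

From 1: component {1, 2, 3, 4, 5, 6, 7}.
From 8: component {8}.
That's 2 components.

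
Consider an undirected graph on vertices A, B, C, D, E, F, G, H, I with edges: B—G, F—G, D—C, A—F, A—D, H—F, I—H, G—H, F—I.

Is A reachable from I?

Yes

Explore from I.
Distance 1: reach F, H.
Distance 2: reach A, G.
Found A.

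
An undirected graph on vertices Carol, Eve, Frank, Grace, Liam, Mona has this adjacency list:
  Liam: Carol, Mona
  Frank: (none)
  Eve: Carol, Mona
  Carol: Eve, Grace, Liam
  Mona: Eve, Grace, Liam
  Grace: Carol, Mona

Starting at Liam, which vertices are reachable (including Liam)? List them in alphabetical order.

Start at Liam.
Its neighbours: Carol, Mona.
Then their neighbours: Eve, Grace.
Nothing further is reachable.

Carol, Eve, Grace, Liam, Mona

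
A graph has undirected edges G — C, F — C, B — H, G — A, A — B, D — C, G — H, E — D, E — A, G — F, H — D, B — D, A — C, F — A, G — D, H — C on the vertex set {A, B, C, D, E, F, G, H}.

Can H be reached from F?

Explore from F.
Distance 1: reach A, C, G.
Distance 2: reach B, D, E, H.
Found H.

Yes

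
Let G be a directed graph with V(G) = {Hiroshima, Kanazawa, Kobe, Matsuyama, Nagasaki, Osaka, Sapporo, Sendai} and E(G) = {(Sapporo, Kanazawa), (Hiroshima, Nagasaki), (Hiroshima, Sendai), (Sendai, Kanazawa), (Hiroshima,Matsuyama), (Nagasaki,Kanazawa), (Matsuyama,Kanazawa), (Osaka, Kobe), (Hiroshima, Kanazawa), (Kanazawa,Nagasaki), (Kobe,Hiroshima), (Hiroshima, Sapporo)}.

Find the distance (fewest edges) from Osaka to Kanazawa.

Distance 0: Osaka.
Distance 1: Kobe.
Distance 2: Hiroshima.
Distance 3: Kanazawa, Matsuyama, Nagasaki, Sapporo, Sendai — contains Kanazawa.

3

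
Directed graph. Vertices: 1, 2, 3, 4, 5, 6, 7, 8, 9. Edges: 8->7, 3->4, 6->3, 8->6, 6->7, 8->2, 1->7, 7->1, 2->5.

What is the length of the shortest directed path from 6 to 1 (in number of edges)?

Distance 0: 6.
Distance 1: 3, 7.
Distance 2: 1, 4 — contains 1.

2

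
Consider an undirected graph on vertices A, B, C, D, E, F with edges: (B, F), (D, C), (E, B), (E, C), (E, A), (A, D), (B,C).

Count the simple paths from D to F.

D–A–E–B–F
D–A–E–C–B–F
D–C–B–F
D–C–E–B–F

4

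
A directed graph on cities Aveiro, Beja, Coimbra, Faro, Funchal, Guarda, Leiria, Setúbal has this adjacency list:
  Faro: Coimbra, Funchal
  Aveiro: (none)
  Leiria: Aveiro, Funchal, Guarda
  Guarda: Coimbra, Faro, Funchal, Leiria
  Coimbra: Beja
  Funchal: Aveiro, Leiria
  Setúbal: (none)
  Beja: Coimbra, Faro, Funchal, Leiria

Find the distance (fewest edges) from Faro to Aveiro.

2

Distance 0: Faro.
Distance 1: Coimbra, Funchal.
Distance 2: Aveiro, Beja, Leiria — contains Aveiro.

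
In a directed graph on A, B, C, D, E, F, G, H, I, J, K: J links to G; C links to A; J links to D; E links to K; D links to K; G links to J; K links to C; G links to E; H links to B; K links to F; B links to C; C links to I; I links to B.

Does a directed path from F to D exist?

No

F has no outgoing edges, so nothing is reachable from it.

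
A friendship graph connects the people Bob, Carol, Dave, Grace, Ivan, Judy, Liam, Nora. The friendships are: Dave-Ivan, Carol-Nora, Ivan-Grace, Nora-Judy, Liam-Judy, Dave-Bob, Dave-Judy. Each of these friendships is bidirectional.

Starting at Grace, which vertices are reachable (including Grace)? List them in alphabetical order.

Bob, Carol, Dave, Grace, Ivan, Judy, Liam, Nora

Start at Grace.
Its neighbours: Ivan.
Then their neighbours: Dave.
Then next layer: Bob, Judy.
Then next layer: Liam, Nora.
Then next layer: Carol.
Every vertex is now reached.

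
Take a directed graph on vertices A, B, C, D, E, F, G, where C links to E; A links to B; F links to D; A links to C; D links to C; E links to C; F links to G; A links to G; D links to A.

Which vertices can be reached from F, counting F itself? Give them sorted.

A, B, C, D, E, F, G

Start at F.
Its neighbours: D, G.
Then their neighbours: A, C.
Then next layer: B, E.
Every vertex is now reached.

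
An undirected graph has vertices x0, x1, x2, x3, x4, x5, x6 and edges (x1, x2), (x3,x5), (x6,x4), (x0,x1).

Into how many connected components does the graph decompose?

3

From x0: component {x0, x1, x2}.
From x3: component {x3, x5}.
From x4: component {x4, x6}.
That's 3 components.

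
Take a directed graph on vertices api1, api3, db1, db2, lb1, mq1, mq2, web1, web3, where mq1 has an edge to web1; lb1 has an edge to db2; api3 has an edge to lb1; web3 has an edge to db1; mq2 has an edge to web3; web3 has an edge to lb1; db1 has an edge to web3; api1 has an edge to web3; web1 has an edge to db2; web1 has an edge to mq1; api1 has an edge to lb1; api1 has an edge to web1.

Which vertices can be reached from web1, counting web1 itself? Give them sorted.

db2, mq1, web1

Start at web1.
Its neighbours: db2, mq1.
Nothing further is reachable.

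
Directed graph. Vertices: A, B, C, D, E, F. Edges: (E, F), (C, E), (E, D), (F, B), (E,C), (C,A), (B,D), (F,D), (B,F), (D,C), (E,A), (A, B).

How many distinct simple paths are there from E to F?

4

E→A→B→F
E→C→A→B→F
E→D→C→A→B→F
E→F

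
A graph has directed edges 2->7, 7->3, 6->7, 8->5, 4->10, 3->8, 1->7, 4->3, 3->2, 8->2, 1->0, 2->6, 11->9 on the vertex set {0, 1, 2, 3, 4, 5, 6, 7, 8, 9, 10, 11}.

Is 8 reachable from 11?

Explore from 11.
Distance 1: reach 9.
The search from 11 is exhausted; no directed path reaches 8.

No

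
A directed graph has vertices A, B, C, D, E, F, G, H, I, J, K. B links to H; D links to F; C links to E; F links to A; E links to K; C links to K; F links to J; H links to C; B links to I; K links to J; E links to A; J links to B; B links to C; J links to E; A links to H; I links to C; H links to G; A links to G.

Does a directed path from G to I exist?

No

G has no outgoing edges, so nothing is reachable from it.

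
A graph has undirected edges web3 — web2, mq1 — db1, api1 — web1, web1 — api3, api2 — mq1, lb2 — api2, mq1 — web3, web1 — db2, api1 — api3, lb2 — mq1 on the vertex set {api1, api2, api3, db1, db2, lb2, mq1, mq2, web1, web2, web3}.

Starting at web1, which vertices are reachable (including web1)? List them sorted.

Start at web1.
Its neighbours: api1, api3, db2.
Nothing further is reachable.

api1, api3, db2, web1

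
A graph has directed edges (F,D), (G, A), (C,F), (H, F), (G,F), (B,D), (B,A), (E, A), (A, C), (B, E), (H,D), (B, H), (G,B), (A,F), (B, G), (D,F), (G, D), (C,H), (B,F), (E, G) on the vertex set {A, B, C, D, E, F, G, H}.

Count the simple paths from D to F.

D→F

1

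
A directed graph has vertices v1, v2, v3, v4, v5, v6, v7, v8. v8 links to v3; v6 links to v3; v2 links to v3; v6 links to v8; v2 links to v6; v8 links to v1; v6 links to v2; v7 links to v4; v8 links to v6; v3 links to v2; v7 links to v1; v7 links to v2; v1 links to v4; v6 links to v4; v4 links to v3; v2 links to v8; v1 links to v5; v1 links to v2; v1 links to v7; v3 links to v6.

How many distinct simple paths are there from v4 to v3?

v4→v3

1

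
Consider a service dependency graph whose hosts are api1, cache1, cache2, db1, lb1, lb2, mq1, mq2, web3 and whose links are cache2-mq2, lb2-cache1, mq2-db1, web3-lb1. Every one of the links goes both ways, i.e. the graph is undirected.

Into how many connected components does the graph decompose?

From api1: component {api1}.
From cache1: component {cache1, lb2}.
From cache2: component {cache2, db1, mq2}.
From lb1: component {lb1, web3}.
From mq1: component {mq1}.
That's 5 components.

5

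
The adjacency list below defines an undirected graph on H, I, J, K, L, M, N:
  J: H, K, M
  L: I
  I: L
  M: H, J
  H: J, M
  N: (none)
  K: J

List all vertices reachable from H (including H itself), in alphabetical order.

Start at H.
Its neighbours: J, M.
Then their neighbours: K.
Nothing further is reachable.

H, J, K, M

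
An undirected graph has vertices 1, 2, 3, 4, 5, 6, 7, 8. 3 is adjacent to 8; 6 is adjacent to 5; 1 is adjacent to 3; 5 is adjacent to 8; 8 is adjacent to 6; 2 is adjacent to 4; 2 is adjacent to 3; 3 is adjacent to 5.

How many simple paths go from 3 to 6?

4

3–5–6
3–5–8–6
3–8–5–6
3–8–6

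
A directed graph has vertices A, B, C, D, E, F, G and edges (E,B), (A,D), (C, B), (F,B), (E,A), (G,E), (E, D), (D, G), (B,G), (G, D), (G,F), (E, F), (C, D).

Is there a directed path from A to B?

Yes

Explore from A.
Distance 1: reach D.
Distance 2: reach G.
Distance 3: reach E, F.
Distance 4: reach B.
Found B.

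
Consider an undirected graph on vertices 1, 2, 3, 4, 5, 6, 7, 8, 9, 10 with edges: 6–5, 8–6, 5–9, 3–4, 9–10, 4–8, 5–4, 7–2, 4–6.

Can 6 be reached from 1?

1 has no edges, so nothing is reachable from it.

No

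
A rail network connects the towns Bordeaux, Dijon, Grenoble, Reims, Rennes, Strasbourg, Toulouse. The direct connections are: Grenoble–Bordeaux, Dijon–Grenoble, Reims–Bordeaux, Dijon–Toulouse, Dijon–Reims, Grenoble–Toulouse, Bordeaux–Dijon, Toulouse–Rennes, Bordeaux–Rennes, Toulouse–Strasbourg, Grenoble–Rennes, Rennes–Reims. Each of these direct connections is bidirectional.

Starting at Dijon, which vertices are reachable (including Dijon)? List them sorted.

Start at Dijon.
Its neighbours: Bordeaux, Grenoble, Reims, Toulouse.
Then their neighbours: Rennes, Strasbourg.
Every vertex is now reached.

Bordeaux, Dijon, Grenoble, Reims, Rennes, Strasbourg, Toulouse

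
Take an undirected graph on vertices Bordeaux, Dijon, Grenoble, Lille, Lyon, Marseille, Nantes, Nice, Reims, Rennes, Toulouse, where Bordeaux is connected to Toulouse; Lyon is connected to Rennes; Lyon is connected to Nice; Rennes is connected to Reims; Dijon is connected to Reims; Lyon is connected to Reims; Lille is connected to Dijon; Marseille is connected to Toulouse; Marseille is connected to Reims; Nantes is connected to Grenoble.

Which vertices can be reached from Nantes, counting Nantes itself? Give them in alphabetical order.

Grenoble, Nantes

Start at Nantes.
Its neighbours: Grenoble.
Nothing further is reachable.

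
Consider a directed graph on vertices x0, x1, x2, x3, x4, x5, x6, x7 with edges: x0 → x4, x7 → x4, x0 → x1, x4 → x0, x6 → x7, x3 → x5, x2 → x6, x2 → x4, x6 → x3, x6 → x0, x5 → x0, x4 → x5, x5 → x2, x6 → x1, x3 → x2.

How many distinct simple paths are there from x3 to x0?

9

x3→x2→x4→x0
x3→x2→x4→x5→x0
x3→x2→x6→x0
x3→x2→x6→x7→x4→x0
x3→x2→x6→x7→x4→x5→x0
x3→x5→x0
x3→x5→x2→x4→x0
x3→x5→x2→x6→x0
x3→x5→x2→x6→x7→x4→x0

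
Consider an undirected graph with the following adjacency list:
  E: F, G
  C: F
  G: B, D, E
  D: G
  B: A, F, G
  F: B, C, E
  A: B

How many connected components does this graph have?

From A: component {A, B, C, D, E, F, G}.
That's 1 component.

1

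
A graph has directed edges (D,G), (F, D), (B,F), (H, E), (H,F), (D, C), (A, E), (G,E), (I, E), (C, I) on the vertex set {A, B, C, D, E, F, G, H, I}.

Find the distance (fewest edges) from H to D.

Distance 0: H.
Distance 1: E, F.
Distance 2: D — contains D.

2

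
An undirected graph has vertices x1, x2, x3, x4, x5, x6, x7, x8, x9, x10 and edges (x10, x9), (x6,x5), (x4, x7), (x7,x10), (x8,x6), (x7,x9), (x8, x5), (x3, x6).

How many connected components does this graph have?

4

From x1: component {x1}.
From x2: component {x2}.
From x3: component {x3, x5, x6, x8}.
From x4: component {x4, x7, x9, x10}.
That's 4 components.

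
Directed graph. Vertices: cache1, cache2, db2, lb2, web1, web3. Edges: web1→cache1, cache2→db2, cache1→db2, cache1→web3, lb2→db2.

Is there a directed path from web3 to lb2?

No

web3 has no outgoing edges, so nothing is reachable from it.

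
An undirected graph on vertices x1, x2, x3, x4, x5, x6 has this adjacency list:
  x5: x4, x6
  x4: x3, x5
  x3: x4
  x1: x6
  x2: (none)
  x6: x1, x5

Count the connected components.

2

From x1: component {x1, x3, x4, x5, x6}.
From x2: component {x2}.
That's 2 components.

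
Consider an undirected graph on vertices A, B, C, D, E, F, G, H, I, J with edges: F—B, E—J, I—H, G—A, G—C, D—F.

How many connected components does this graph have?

4

From A: component {A, C, G}.
From B: component {B, D, F}.
From E: component {E, J}.
From H: component {H, I}.
That's 4 components.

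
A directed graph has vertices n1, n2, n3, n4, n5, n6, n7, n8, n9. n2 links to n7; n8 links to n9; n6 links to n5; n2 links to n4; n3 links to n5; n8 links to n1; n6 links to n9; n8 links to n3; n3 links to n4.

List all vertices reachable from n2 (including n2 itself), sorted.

n2, n4, n7

Start at n2.
Its neighbours: n4, n7.
Nothing further is reachable.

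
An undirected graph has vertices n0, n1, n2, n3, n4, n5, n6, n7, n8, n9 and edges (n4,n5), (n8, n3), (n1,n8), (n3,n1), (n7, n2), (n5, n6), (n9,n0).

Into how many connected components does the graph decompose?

From n0: component {n0, n9}.
From n1: component {n1, n3, n8}.
From n2: component {n2, n7}.
From n4: component {n4, n5, n6}.
That's 4 components.

4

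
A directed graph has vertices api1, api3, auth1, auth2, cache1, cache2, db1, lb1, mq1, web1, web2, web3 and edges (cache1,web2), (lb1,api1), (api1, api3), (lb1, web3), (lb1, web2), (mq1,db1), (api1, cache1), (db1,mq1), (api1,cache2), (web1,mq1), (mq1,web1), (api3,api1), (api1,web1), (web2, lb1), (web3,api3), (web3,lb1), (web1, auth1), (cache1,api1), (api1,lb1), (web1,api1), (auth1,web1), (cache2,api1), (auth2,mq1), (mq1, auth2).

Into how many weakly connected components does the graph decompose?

1

From api1: component {api1, api3, auth1, auth2, cache1, cache2, db1, lb1, mq1, web1, web2, web3}.
That's 1 component.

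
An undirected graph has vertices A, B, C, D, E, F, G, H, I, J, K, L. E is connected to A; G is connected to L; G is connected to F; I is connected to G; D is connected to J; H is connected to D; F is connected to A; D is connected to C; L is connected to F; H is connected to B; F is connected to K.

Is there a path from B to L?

No

Explore from B.
Distance 1: reach H.
Distance 2: reach D.
Distance 3: reach C, J.
The search is exhausted without reaching L; it lies in a different component.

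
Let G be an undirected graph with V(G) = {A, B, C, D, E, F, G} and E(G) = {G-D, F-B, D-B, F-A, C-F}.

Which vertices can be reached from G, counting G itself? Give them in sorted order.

Start at G.
Its neighbours: D.
Then their neighbours: B.
Then next layer: F.
Then next layer: A, C.
Nothing further is reachable.

A, B, C, D, F, G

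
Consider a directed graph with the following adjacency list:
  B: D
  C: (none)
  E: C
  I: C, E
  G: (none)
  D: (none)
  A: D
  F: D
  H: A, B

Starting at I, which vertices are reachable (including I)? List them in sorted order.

C, E, I

Start at I.
Its neighbours: C, E.
Nothing further is reachable.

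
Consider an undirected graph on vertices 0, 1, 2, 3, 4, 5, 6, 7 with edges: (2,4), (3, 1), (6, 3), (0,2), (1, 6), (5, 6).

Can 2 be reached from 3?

No

Explore from 3.
Distance 1: reach 1, 6.
Distance 2: reach 5.
The search is exhausted without reaching 2; it lies in a different component.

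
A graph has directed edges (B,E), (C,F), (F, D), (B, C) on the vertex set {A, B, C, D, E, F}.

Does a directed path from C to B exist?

Explore from C.
Distance 1: reach F.
Distance 2: reach D.
The search from C is exhausted; no directed path reaches B.

No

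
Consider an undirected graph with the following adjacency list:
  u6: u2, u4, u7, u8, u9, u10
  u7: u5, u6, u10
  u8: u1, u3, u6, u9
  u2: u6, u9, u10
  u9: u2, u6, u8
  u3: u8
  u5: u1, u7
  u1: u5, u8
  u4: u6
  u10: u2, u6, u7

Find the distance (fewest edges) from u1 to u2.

3

Distance 0: u1.
Distance 1: u5, u8.
Distance 2: u3, u6, u7, u9.
Distance 3: u2, u4, u10 — contains u2.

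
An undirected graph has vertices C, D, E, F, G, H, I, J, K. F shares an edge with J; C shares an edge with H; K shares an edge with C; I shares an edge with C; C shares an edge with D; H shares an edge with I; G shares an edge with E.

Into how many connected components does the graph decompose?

3

From C: component {C, D, H, I, K}.
From E: component {E, G}.
From F: component {F, J}.
That's 3 components.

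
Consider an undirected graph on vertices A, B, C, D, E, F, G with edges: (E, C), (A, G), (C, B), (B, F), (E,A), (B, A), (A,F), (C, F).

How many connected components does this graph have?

From A: component {A, B, C, E, F, G}.
From D: component {D}.
That's 2 components.

2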